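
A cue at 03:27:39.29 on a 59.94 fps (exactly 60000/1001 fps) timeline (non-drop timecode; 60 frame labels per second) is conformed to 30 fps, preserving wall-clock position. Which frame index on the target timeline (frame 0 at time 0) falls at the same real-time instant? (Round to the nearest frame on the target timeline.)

Source frame index: (3×3600 + 27×60 + 39) × 60 + 29 = 747569.
Real time: 747569 / (60000/1001) = 748316569/60000 s.
Target frame: (748316569/60000) × (30) = 748316569/2000 ≈ 374158.285 → 374158.

frame 374158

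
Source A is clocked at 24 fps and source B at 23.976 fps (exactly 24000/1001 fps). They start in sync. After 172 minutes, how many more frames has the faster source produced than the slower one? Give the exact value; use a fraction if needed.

247680/1001 frames

172 min = 10320 s.
A emits 24 × 10320 = 247680 frames; B emits 24000/1001 × 10320 = 247680000/1001.
Difference = 247680/1001 frames (≈ 247.4326); B is behind A.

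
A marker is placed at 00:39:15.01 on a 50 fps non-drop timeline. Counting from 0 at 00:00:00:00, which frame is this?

117751

Total seconds to the label: (0 × 3600 + 39 × 60 + 15) = 2355.
Frame index = 2355 × 50 + 1 = 117751.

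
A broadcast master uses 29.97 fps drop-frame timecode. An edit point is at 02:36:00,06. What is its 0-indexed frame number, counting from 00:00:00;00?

Complete 10-minute blocks: 15, each 17982 frames → 269730.
Remaining 6 whole minutes in the current block: 1800 + 5 × 1798 = 10790 frames.
Within the current minute: 0 × 30 + 6 − 2 = 4 (labels ;00/;01 skipped at this minute). Total = 269730 + 10790 + 4 = 280524.

280524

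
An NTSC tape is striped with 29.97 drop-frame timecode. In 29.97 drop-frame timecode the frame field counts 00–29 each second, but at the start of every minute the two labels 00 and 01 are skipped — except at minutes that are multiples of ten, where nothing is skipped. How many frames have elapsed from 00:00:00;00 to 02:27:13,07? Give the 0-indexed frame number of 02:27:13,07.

Complete 10-minute blocks: 14, each 17982 frames → 251748.
Remaining 7 whole minutes in the current block: 1800 + 6 × 1798 = 12588 frames.
Within the current minute: 13 × 30 + 7 − 2 = 395 (labels ;00/;01 skipped at this minute). Total = 251748 + 12588 + 395 = 264731.

264731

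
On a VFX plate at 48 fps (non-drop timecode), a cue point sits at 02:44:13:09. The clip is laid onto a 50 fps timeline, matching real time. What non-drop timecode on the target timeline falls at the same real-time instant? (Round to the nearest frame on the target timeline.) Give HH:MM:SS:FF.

Source frame index: (2×3600 + 44×60 + 13) × 48 + 9 = 472953.
Real time: 472953 / (48) = 157651/16 s.
Target frame: (157651/16) × (50) = 3941275/8 ≈ 492659.375 → 492659.
At 50 labels/s: frame 492659 → 02:44:13:09.

02:44:13:09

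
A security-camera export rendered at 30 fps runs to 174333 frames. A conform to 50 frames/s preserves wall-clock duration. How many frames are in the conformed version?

Target frames = source frames × (target rate / source rate) = 174333 × (50)/(30) = 174333 × 5/3 = 290555.

290555 frames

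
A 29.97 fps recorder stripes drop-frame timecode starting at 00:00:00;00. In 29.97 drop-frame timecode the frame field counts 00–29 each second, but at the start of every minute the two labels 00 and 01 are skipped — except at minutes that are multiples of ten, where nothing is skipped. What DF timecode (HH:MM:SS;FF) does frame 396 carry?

00:00:13;06

Each 10-minute DF block holds 10 × 60 × 30 − 9 × 2 = 17982 frames. 396 ÷ 17982 → 0 full blocks, remainder 396.
Within the partial block the first minute is 1800 frames and each further minute 1798, so 0 further minute boundaries passed. Total skipped labels = 18 × 0 + 2 × 0 = 0.
Non-drop label index = 396 + 0 = 396; at 30 labels/s that is 00:00:13:06, i.e. DF 00:00:13;06.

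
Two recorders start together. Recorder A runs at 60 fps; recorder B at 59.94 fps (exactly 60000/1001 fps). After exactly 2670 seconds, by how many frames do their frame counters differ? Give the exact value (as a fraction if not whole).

160200/1001 frames

A emits 60 × 2670 = 160200 frames; B emits 60000/1001 × 2670 = 160200000/1001.
Difference = 160200/1001 frames (≈ 160.0400); B is behind A.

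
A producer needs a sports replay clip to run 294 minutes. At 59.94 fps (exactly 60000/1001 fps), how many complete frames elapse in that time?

1057342 frames

294 min = 17640 s.
Frames = 17640 × 60000/1001 = 151200000/143 ≈ 1057342.6573.
Complete frames: 1057342.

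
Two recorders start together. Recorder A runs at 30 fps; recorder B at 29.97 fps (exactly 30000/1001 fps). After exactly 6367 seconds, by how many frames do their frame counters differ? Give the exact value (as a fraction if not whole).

191010/1001 frames

A emits 30 × 6367 = 191010 frames; B emits 30000/1001 × 6367 = 191010000/1001.
Difference = 191010/1001 frames (≈ 190.8192); B is behind A.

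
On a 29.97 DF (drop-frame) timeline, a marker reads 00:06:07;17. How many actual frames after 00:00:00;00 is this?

11015

Complete 10-minute blocks: 0, each 17982 frames → 0.
Remaining 6 whole minutes in the current block: 1800 + 5 × 1798 = 10790 frames.
Within the current minute: 7 × 30 + 17 − 2 = 225 (labels ;00/;01 skipped at this minute). Total = 0 + 10790 + 225 = 11015.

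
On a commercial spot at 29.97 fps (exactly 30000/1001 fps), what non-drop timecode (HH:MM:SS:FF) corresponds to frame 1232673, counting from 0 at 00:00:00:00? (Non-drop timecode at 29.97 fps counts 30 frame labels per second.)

1232673 ÷ 30 = 41089 full seconds, remainder 3 frames.
41089 s = 11 h 24 min 49 s.
Timecode: 11:24:49:03.

11:24:49:03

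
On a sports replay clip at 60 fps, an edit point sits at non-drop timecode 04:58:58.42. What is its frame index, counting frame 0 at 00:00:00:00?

Total seconds to the label: (4 × 3600 + 58 × 60 + 58) = 17938.
Frame index = 17938 × 60 + 42 = 1076322.

frame 1076322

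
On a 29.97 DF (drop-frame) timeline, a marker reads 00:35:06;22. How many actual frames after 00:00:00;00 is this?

63138

Complete 10-minute blocks: 3, each 17982 frames → 53946.
Remaining 5 whole minutes in the current block: 1800 + 4 × 1798 = 8992 frames.
Within the current minute: 6 × 30 + 22 − 2 = 200 (labels ;00/;01 skipped at this minute). Total = 53946 + 8992 + 200 = 63138.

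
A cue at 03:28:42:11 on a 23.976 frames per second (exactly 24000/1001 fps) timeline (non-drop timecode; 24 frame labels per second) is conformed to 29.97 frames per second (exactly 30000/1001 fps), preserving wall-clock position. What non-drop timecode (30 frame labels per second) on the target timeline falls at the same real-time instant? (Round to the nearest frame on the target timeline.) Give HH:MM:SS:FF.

03:28:42:14

Source frame index: (3×3600 + 28×60 + 42) × 24 + 11 = 300539.
Real time: 300539 / (24000/1001) = 300839539/24000 s.
Target frame: (300839539/24000) × (30000/1001) = 1502695/4 ≈ 375673.750 → 375674.
At 30 labels/s: frame 375674 → 03:28:42:14.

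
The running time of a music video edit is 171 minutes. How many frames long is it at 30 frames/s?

307800 frames

171 min = 10260 s.
Frames = 10260 × 30 = 307800.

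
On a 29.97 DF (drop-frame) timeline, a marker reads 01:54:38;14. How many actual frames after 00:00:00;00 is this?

206148

As if non-drop at 30 labels/s: (1 × 3600 + 54 × 60 + 38) × 30 + 14 = 206354.
Minute boundaries passed: 114; those not divisible by 10: 114 − 11 = 103; dropped labels = 2 × 103 = 206.
Actual frame index = 206354 − 206 = 206148.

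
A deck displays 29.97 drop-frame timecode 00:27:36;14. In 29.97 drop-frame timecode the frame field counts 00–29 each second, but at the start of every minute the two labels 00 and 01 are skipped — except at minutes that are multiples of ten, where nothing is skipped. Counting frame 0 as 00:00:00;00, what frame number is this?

49644

Complete 10-minute blocks: 2, each 17982 frames → 35964.
Remaining 7 whole minutes in the current block: 1800 + 6 × 1798 = 12588 frames.
Within the current minute: 36 × 30 + 14 − 2 = 1092 (labels ;00/;01 skipped at this minute). Total = 35964 + 12588 + 1092 = 49644.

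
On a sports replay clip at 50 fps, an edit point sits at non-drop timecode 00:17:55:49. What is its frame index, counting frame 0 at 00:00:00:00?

frame 53799

Total seconds to the label: (0 × 3600 + 17 × 60 + 55) = 1075.
Frame index = 1075 × 50 + 49 = 53799.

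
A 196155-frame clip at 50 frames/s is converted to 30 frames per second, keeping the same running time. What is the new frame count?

117693 frames

Target frames = source frames × (target rate / source rate) = 196155 × (30)/(50) = 196155 × 3/5 = 117693.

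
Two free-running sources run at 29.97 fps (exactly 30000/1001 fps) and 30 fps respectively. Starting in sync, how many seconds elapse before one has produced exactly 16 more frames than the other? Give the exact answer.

The gap grows by |30 − 30000/1001| = 30/1001 frames per second.
Time for a 16-frame gap: 16 ÷ (30/1001) = 8008/15 s.

8008/15 seconds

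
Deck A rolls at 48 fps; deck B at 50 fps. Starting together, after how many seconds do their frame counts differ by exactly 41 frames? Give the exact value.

20.5 seconds

The gap grows by |50 − 48| = 2 frames per second.
Time for a 41-frame gap: 41 ÷ (2) = 20.5 s.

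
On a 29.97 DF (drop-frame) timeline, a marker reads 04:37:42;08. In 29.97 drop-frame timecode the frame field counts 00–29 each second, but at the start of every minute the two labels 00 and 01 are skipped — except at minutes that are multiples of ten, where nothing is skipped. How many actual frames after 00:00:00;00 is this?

As if non-drop at 30 labels/s: (4 × 3600 + 37 × 60 + 42) × 30 + 8 = 499868.
Minute boundaries passed: 277; those not divisible by 10: 277 − 27 = 250; dropped labels = 2 × 250 = 500.
Actual frame index = 499868 − 500 = 499368.

499368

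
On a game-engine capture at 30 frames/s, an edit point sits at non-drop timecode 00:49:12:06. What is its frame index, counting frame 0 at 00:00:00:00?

88566

Total seconds to the label: (0 × 3600 + 49 × 60 + 12) = 2952.
Frame index = 2952 × 30 + 6 = 88566.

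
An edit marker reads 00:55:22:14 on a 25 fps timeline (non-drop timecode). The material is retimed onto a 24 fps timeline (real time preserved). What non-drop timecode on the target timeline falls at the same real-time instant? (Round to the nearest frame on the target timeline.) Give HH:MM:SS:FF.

Source frame index: (0×3600 + 55×60 + 22) × 25 + 14 = 83064.
Real time: 83064 / (25) = 83064/25 s.
Target frame: (83064/25) × (24) = 1993536/25 ≈ 79741.440 → 79741.
At 24 labels/s: frame 79741 → 00:55:22:13.

00:55:22:13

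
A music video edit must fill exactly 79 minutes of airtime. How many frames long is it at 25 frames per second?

79 min = 4740 s.
Frames = 4740 × 25 = 118500.

118500 frames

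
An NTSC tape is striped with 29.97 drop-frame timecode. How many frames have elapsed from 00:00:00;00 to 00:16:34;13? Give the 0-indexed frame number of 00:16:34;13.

29803

As if non-drop at 30 labels/s: (0 × 3600 + 16 × 60 + 34) × 30 + 13 = 29833.
Minute boundaries passed: 16; those not divisible by 10: 16 − 1 = 15; dropped labels = 2 × 15 = 30.
Actual frame index = 29833 − 30 = 29803.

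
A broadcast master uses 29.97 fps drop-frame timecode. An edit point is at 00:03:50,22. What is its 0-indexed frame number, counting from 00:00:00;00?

As if non-drop at 30 labels/s: (0 × 3600 + 3 × 60 + 50) × 30 + 22 = 6922.
Minute boundaries passed: 3; those not divisible by 10: 3 − 0 = 3; dropped labels = 2 × 3 = 6.
Actual frame index = 6922 − 6 = 6916.

6916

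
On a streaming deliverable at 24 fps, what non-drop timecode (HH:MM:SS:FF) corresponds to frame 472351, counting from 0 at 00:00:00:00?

05:28:01:07

472351 ÷ 24 = 19681 full seconds, remainder 7 frames.
19681 s = 5 h 28 min 1 s.
Timecode: 05:28:01:07.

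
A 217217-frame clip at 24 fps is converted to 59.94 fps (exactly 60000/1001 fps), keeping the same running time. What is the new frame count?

542500 frames

Target frames = source frames × (target rate / source rate) = 217217 × (60000/1001)/(24) = 217217 × 2500/1001 = 542500.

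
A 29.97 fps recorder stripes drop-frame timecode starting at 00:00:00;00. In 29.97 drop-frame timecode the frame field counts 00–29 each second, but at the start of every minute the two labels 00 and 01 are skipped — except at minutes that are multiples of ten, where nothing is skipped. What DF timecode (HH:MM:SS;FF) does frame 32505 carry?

Each 10-minute DF block holds 10 × 60 × 30 − 9 × 2 = 17982 frames. 32505 ÷ 17982 → 1 full block, remainder 14523.
Within the partial block the first minute is 1800 frames and each further minute 1798, so 8 further minute boundaries passed. Total skipped labels = 18 × 1 + 2 × 8 = 34.
Non-drop label index = 32505 + 34 = 32539; at 30 labels/s that is 00:18:04:19, i.e. DF 00:18:04;19.

00:18:04;19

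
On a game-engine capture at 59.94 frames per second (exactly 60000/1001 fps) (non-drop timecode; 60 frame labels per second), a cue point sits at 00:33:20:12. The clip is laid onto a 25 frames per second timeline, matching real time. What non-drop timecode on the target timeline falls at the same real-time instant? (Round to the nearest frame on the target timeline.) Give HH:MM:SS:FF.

00:33:22:05

Source frame index: (0×3600 + 33×60 + 20) × 60 + 12 = 120012.
Real time: 120012 / (60000/1001) = 10011001/5000 s.
Target frame: (10011001/5000) × (25) = 10011001/200 ≈ 50055.005 → 50055.
At 25 labels/s: frame 50055 → 00:33:22:05.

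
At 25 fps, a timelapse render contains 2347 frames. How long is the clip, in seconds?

93.88 seconds

Running time = 2347 / (25) = 93.88 s.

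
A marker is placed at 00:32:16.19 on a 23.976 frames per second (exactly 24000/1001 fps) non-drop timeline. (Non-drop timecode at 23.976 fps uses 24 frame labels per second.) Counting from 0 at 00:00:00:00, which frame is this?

Total seconds to the label: (0 × 3600 + 32 × 60 + 16) = 1936.
Frame index = 1936 × 24 + 19 = 46483.

frame 46483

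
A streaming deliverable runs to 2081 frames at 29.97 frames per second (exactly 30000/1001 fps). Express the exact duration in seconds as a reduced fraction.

2083081/30000 seconds

Running time = 2081 ÷ (30000/1001) = 2081 × 1001/30000 = 2083081/30000 s.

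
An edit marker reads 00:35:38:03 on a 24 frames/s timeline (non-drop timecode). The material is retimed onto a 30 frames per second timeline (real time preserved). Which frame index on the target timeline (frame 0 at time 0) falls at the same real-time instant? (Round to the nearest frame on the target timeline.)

frame 64144

Source frame index: (0×3600 + 35×60 + 38) × 24 + 3 = 51315.
Real time: 51315 / (24) = 17105/8 s.
Target frame: (17105/8) × (30) = 256575/4 ≈ 64143.750 → 64144.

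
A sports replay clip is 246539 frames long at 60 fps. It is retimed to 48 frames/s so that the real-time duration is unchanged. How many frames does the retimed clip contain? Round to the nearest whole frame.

Frames at target rate = 246539 × (48) / (60) = 986156/5 ≈ 197231.200.
Nearest whole frame: 197231.

197231 frames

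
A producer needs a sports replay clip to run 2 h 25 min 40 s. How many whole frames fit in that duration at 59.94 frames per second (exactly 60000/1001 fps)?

523876 frames

2 h 25 min 40 s = 8740 s.
Frames = 8740 × 60000/1001 = 524400000/1001 ≈ 523876.1239.
Complete frames: 523876.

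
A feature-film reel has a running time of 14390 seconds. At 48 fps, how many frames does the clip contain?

690720 frames

Frames = 14390 × 48 = 690720.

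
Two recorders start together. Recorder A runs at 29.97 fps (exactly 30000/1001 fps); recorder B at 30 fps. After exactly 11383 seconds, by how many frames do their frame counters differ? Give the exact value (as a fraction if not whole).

341490/1001 frames

A emits 30000/1001 × 11383 = 341490000/1001 frames; B emits 30 × 11383 = 341490.
Difference = 341490/1001 frames (≈ 341.1489); B is ahead of A.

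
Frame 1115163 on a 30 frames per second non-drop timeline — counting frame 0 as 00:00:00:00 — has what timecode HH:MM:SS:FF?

1115163 ÷ 30 = 37172 full seconds, remainder 3 frames.
37172 s = 10 h 19 min 32 s.
Timecode: 10:19:32:03.

10:19:32:03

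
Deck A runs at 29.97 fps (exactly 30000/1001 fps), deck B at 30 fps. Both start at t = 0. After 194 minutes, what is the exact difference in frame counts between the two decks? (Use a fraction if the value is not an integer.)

349200/1001 frames

194 min = 11640 s.
A emits 30000/1001 × 11640 = 349200000/1001 frames; B emits 30 × 11640 = 349200.
Difference = 349200/1001 frames (≈ 348.8511); B is ahead of A.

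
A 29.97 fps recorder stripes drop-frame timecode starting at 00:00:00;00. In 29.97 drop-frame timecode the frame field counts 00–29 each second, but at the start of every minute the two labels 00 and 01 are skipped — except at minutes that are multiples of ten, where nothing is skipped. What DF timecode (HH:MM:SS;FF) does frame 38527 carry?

Ten DF minutes hold 17982 frames, so frame 38527 lies in block 2 (frames 35964–53945) with 2563 frames into that block.
The block's first minute is 1800 frames and the rest 1798 each; 2563 frames reaches minute 1, so 2 × 18 + 1 × 2 = 38 labels have been skipped so far.
Adding those back, label number 38527 + 38 = 38565 at 30 labels/s is 1285 s + 15 f = 0 h 21 min 25 s frame 15, i.e. 00:21:25;15.

00:21:25;15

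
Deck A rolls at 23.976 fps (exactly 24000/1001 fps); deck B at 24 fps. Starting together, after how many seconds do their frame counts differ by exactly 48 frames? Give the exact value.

The gap grows by |24 − 24000/1001| = 24/1001 frames per second.
Time for a 48-frame gap: 48 ÷ (24/1001) = 2002 s.

2002 seconds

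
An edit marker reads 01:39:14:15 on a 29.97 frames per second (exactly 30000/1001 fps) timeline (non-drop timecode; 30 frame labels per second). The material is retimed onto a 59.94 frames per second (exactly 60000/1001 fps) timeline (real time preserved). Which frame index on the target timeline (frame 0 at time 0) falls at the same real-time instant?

frame 357270

Source frame index: (1×3600 + 39×60 + 14) × 30 + 15 = 178635.
Real time: 178635 / (30000/1001) = 11920909/2000 s.
Target frame: (11920909/2000) × (60000/1001) = 357270.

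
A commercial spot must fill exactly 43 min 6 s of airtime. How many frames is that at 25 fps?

43 min 6 s = 2586 s.
Frames = 2586 × 25 = 64650.

64650 frames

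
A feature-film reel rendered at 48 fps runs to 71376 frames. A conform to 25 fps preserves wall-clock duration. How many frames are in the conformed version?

37175 frames

Target frames = source frames × (target rate / source rate) = 71376 × (25)/(48) = 71376 × 25/48 = 37175.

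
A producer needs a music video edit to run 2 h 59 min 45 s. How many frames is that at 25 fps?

269625 frames

2 h 59 min 45 s = 10785 s.
Frames = 10785 × 25 = 269625.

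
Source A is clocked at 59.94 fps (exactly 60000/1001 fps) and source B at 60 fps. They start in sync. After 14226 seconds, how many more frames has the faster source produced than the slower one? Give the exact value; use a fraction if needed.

853560/1001 frames

A emits 60000/1001 × 14226 = 853560000/1001 frames; B emits 60 × 14226 = 853560.
Difference = 853560/1001 frames (≈ 852.7073); B is ahead of A.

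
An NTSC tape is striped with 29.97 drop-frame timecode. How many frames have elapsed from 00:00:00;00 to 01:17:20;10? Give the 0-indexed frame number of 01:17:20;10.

139070

Complete 10-minute blocks: 7, each 17982 frames → 125874.
Remaining 7 whole minutes in the current block: 1800 + 6 × 1798 = 12588 frames.
Within the current minute: 20 × 30 + 10 − 2 = 608 (labels ;00/;01 skipped at this minute). Total = 125874 + 12588 + 608 = 139070.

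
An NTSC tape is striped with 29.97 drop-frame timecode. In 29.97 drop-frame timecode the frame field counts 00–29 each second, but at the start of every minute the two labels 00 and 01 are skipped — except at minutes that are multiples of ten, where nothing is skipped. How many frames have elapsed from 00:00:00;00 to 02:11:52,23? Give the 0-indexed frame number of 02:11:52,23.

237147

As if non-drop at 30 labels/s: (2 × 3600 + 11 × 60 + 52) × 30 + 23 = 237383.
Minute boundaries passed: 131; those not divisible by 10: 131 − 13 = 118; dropped labels = 2 × 118 = 236.
Actual frame index = 237383 − 236 = 237147.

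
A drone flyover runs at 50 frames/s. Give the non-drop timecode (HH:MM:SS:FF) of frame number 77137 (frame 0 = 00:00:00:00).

77137 ÷ 50 = 1542 full seconds, remainder 37 frames.
1542 s = 0 h 25 min 42 s.
Timecode: 00:25:42:37.

00:25:42:37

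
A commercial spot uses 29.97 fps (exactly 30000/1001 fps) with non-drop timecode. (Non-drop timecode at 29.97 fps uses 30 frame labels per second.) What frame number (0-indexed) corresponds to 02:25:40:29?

Total seconds to the label: (2 × 3600 + 25 × 60 + 40) = 8740.
Frame index = 8740 × 30 + 29 = 262229.

262229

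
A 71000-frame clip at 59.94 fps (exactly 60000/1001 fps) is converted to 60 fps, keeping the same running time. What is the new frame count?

71071 frames

Target frames = source frames × (target rate / source rate) = 71000 × (60)/(60000/1001) = 71000 × 1001/1000 = 71071.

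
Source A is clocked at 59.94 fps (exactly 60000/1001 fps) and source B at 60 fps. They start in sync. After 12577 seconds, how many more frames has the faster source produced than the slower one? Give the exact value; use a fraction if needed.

754620/1001 frames

A emits 60000/1001 × 12577 = 754620000/1001 frames; B emits 60 × 12577 = 754620.
Difference = 754620/1001 frames (≈ 753.8661); B is ahead of A.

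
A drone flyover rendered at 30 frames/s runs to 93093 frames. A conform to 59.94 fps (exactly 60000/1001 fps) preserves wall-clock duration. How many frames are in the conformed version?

186000 frames

Target frames = source frames × (target rate / source rate) = 93093 × (60000/1001)/(30) = 93093 × 2000/1001 = 186000.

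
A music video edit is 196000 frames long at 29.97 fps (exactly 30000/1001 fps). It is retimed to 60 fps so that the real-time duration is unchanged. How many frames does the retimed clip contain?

Target frames = source frames × (target rate / source rate) = 196000 × (60)/(30000/1001) = 196000 × 1001/500 = 392392.

392392 frames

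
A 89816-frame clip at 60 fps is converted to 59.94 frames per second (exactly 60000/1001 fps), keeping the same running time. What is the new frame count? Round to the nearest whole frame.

89726 frames

Frames at target rate = 89816 × (60000/1001) / (60) = 89816000/1001 ≈ 89726.274.
Nearest whole frame: 89726.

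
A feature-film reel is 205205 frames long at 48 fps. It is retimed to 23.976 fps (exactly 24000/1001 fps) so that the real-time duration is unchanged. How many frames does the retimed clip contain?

102500 frames

Target frames = source frames × (target rate / source rate) = 205205 × (24000/1001)/(48) = 205205 × 500/1001 = 102500.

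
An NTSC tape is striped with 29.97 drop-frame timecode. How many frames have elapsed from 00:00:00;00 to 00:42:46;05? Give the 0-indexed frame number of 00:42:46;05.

76909

Complete 10-minute blocks: 4, each 17982 frames → 71928.
Remaining 2 whole minutes in the current block: 1800 + 1 × 1798 = 3598 frames.
Within the current minute: 46 × 30 + 5 − 2 = 1383 (labels ;00/;01 skipped at this minute). Total = 71928 + 3598 + 1383 = 76909.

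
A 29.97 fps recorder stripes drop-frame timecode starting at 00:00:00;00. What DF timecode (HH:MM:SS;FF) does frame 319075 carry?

Each 10-minute DF block holds 10 × 60 × 30 − 9 × 2 = 17982 frames. 319075 ÷ 17982 → 17 full blocks, remainder 13381.
Within the partial block the first minute is 1800 frames and each further minute 1798, so 7 further minute boundaries passed. Total skipped labels = 18 × 17 + 2 × 7 = 320.
Non-drop label index = 319075 + 320 = 319395; at 30 labels/s that is 02:57:26:15, i.e. DF 02:57:26;15.

02:57:26;15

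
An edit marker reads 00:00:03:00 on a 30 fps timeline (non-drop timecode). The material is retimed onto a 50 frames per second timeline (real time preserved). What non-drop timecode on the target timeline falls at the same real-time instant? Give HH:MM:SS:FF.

00:00:03:00

Source frame index: (0×3600 + 0×60 + 3) × 30 + 0 = 90.
Real time: 90 / (30) = 3 s.
Target frame: (3) × (50) = 150.
At 50 labels/s: frame 150 → 00:00:03:00.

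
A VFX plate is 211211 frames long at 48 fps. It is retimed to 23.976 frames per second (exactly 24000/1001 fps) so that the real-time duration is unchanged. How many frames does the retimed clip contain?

105500 frames

Target frames = source frames × (target rate / source rate) = 211211 × (24000/1001)/(48) = 211211 × 500/1001 = 105500.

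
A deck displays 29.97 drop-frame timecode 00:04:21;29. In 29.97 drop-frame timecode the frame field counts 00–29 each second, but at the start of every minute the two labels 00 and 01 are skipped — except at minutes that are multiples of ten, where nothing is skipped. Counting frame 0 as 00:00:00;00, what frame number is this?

7851

As if non-drop at 30 labels/s: (0 × 3600 + 4 × 60 + 21) × 30 + 29 = 7859.
Minute boundaries passed: 4; those not divisible by 10: 4 − 0 = 4; dropped labels = 2 × 4 = 8.
Actual frame index = 7859 − 8 = 7851.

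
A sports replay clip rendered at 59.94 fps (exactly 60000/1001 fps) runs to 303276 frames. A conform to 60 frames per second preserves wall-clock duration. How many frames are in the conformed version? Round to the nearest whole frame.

Frames at target rate = 303276 × (60) / (60000/1001) = 75894819/250 ≈ 303579.276.
Nearest whole frame: 303579.

303579 frames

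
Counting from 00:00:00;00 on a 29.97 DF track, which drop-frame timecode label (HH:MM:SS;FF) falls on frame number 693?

Ten DF minutes hold 17982 frames, so frame 693 lies in block 0 (frames 0–17981) with 693 frames into that block.
The block's first minute is 1800 frames and the rest 1798 each; 693 frames reaches minute 0, so 0 × 18 + 0 × 2 = 0 labels have been skipped so far.
Adding those back, label number 693 + 0 = 693 at 30 labels/s is 23 s + 3 f = 0 h 0 min 23 s frame 3, i.e. 00:00:23;03.

00:00:23;03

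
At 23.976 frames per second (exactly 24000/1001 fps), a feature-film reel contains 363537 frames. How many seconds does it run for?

15162.522375 seconds

Running time = 363537 / (24000/1001) = 15162.522375 s.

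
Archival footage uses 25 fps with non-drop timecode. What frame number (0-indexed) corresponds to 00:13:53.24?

Total seconds to the label: (0 × 3600 + 13 × 60 + 53) = 833.
Frame index = 833 × 25 + 24 = 20849.

20849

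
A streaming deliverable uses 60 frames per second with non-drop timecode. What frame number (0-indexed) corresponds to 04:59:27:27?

1078047

Total seconds to the label: (4 × 3600 + 59 × 60 + 27) = 17967.
Frame index = 17967 × 60 + 27 = 1078047.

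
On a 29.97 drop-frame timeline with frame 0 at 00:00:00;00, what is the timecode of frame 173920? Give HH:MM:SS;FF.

01:36:43;04

Ten DF minutes hold 17982 frames, so frame 173920 lies in block 9 (frames 161838–179819) with 12082 frames into that block.
The block's first minute is 1800 frames and the rest 1798 each; 12082 frames reaches minute 6, so 9 × 18 + 6 × 2 = 174 labels have been skipped so far.
Adding those back, label number 173920 + 174 = 174094 at 30 labels/s is 5803 s + 4 f = 1 h 36 min 43 s frame 4, i.e. 01:36:43;04.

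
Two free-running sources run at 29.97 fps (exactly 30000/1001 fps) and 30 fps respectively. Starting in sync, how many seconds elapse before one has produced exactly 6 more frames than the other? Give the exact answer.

The gap grows by |30 − 30000/1001| = 30/1001 frames per second.
Time for a 6-frame gap: 6 ÷ (30/1001) = 200.2 s.

200.2 seconds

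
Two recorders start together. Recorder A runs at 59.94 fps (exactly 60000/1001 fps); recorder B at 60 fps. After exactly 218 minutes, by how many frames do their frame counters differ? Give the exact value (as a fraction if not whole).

218 min = 13080 s.
A emits 60000/1001 × 13080 = 784800000/1001 frames; B emits 60 × 13080 = 784800.
Difference = 784800/1001 frames (≈ 784.0160); B is ahead of A.

784800/1001 frames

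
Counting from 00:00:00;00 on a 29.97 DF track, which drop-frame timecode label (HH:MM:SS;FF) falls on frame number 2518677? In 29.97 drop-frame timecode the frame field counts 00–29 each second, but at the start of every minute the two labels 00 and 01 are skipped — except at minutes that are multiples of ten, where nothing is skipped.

Each 10-minute DF block holds 10 × 60 × 30 − 9 × 2 = 17982 frames. 2518677 ÷ 17982 → 140 full blocks, remainder 1197.
Within the partial block the first minute is 1800 frames and each further minute 1798, so 0 further minute boundaries passed. Total skipped labels = 18 × 140 + 2 × 0 = 2520.
Non-drop label index = 2518677 + 2520 = 2521197; at 30 labels/s that is 23:20:39:27, i.e. DF 23:20:39;27.

23:20:39;27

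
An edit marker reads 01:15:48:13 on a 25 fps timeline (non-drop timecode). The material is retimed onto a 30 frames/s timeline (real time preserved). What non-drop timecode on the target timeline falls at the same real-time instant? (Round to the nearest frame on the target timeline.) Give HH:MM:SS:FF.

01:15:48:16

Source frame index: (1×3600 + 15×60 + 48) × 25 + 13 = 113713.
Real time: 113713 / (25) = 113713/25 s.
Target frame: (113713/25) × (30) = 682278/5 ≈ 136455.600 → 136456.
At 30 labels/s: frame 136456 → 01:15:48:16.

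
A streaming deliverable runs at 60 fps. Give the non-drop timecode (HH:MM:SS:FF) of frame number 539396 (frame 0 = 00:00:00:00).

539396 ÷ 60 = 8989 full seconds, remainder 56 frames.
8989 s = 2 h 29 min 49 s.
Timecode: 02:29:49:56.

02:29:49:56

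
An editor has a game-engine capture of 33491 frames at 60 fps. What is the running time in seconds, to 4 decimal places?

Running time = 33491 × 1/60 = 33491/60 s ≈ 558.1833 s.

558.1833 seconds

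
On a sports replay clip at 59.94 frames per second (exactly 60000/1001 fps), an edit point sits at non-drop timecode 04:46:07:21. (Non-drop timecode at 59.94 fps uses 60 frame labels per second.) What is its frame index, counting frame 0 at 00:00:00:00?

Total seconds to the label: (4 × 3600 + 46 × 60 + 7) = 17167.
Frame index = 17167 × 60 + 21 = 1030041.

frame 1030041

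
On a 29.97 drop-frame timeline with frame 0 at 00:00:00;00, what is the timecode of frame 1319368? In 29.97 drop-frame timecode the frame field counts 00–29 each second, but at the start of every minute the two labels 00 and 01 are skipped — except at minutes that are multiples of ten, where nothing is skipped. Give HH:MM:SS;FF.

Each 10-minute DF block holds 10 × 60 × 30 − 9 × 2 = 17982 frames. 1319368 ÷ 17982 → 73 full blocks, remainder 6682.
Within the partial block the first minute is 1800 frames and each further minute 1798, so 3 further minute boundaries passed. Total skipped labels = 18 × 73 + 2 × 3 = 1320.
Non-drop label index = 1319368 + 1320 = 1320688; at 30 labels/s that is 12:13:42:28, i.e. DF 12:13:42;28.

12:13:42;28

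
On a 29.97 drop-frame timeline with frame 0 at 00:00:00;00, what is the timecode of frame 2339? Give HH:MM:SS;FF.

00:01:18;01

Each 10-minute DF block holds 10 × 60 × 30 − 9 × 2 = 17982 frames. 2339 ÷ 17982 → 0 full blocks, remainder 2339.
Within the partial block the first minute is 1800 frames and each further minute 1798, so 1 further minute boundary passed. Total skipped labels = 18 × 0 + 2 × 1 = 2.
Non-drop label index = 2339 + 2 = 2341; at 30 labels/s that is 00:01:18:01, i.e. DF 00:01:18;01.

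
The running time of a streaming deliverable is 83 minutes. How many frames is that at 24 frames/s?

119520 frames

83 min = 4980 s.
Frames = 4980 × 24 = 119520.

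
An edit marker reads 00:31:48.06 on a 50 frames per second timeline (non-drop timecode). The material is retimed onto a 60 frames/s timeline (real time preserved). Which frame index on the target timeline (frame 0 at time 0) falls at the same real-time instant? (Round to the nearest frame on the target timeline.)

frame 114487

Source frame index: (0×3600 + 31×60 + 48) × 50 + 6 = 95406.
Real time: 95406 / (50) = 47703/25 s.
Target frame: (47703/25) × (60) = 572436/5 ≈ 114487.200 → 114487.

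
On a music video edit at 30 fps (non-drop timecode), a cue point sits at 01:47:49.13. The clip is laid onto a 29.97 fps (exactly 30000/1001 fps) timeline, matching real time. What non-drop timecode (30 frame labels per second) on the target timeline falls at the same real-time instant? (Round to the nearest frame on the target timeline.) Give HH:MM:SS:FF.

Source frame index: (1×3600 + 47×60 + 49) × 30 + 13 = 194083.
Real time: 194083 / (30) = 194083/30 s.
Target frame: (194083/30) × (30000/1001) = 194083000/1001 ≈ 193889.111 → 193889.
At 30 labels/s: frame 193889 → 01:47:42:29.

01:47:42:29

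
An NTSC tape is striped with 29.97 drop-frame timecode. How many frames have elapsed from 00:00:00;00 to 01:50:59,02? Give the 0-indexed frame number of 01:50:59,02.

Complete 10-minute blocks: 11, each 17982 frames → 197802.
Remaining 0 whole minutes in the current block: 0 frames.
Within the current minute: 59 × 30 + 2 = 1772. Total = 197802 + 0 + 1772 = 199574.

199574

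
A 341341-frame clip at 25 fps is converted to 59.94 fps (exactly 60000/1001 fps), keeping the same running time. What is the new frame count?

818400 frames

Target frames = source frames × (target rate / source rate) = 341341 × (60000/1001)/(25) = 341341 × 2400/1001 = 818400.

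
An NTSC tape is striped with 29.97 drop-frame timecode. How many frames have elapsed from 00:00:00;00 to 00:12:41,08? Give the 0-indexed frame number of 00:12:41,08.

22816

Complete 10-minute blocks: 1, each 17982 frames → 17982.
Remaining 2 whole minutes in the current block: 1800 + 1 × 1798 = 3598 frames.
Within the current minute: 41 × 30 + 8 − 2 = 1236 (labels ;00/;01 skipped at this minute). Total = 17982 + 3598 + 1236 = 22816.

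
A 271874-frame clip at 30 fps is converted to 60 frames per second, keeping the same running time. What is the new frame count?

543748 frames

Target frames = source frames × (target rate / source rate) = 271874 × (60)/(30) = 271874 × 2 = 543748.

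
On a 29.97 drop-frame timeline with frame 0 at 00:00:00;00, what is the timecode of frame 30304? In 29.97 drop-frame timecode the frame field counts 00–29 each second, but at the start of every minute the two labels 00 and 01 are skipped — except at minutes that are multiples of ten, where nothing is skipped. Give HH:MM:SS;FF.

Ten DF minutes hold 17982 frames, so frame 30304 lies in block 1 (frames 17982–35963) with 12322 frames into that block.
The block's first minute is 1800 frames and the rest 1798 each; 12322 frames reaches minute 6, so 1 × 18 + 6 × 2 = 30 labels have been skipped so far.
Adding those back, label number 30304 + 30 = 30334 at 30 labels/s is 1011 s + 4 f = 0 h 16 min 51 s frame 4, i.e. 00:16:51;04.

00:16:51;04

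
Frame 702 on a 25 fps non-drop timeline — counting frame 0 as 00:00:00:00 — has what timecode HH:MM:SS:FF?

00:00:28:02

702 ÷ 25 = 28 full seconds, remainder 2 frames.
28 s = 0 h 0 min 28 s.
Timecode: 00:00:28:02.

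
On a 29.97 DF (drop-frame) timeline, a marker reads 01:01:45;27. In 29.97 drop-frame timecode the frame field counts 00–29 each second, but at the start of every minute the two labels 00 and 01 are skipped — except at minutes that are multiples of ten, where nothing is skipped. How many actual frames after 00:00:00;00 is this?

111067

Complete 10-minute blocks: 6, each 17982 frames → 107892.
Remaining 1 whole minute in the current block: 1800 + 0 × 1798 = 1800 frames.
Within the current minute: 45 × 30 + 27 − 2 = 1375 (labels ;00/;01 skipped at this minute). Total = 107892 + 1800 + 1375 = 111067.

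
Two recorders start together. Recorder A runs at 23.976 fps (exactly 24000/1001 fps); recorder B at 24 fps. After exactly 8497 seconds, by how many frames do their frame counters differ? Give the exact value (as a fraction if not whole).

A emits 24000/1001 × 8497 = 203928000/1001 frames; B emits 24 × 8497 = 203928.
Difference = 203928/1001 frames (≈ 203.7243); B is ahead of A.

203928/1001 frames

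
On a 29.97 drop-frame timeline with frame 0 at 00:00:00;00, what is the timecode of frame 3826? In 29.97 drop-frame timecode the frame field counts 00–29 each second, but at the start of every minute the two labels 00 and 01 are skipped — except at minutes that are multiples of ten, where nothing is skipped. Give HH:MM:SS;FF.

Ten DF minutes hold 17982 frames, so frame 3826 lies in block 0 (frames 0–17981) with 3826 frames into that block.
The block's first minute is 1800 frames and the rest 1798 each; 3826 frames reaches minute 2, so 0 × 18 + 2 × 2 = 4 labels have been skipped so far.
Adding those back, label number 3826 + 4 = 3830 at 30 labels/s is 127 s + 20 f = 0 h 2 min 7 s frame 20, i.e. 00:02:07;20.

00:02:07;20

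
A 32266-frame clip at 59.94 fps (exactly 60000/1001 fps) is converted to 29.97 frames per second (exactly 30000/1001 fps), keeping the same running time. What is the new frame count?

16133 frames

Target frames = source frames × (target rate / source rate) = 32266 × (30000/1001)/(60000/1001) = 32266 × 1/2 = 16133.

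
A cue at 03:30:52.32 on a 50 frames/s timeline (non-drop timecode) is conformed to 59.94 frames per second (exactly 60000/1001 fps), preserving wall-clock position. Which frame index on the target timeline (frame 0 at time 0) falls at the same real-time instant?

Source frame index: (3×3600 + 30×60 + 52) × 50 + 32 = 632632.
Real time: 632632 / (50) = 316316/25 s.
Target frame: (316316/25) × (60000/1001) = 758400.

frame 758400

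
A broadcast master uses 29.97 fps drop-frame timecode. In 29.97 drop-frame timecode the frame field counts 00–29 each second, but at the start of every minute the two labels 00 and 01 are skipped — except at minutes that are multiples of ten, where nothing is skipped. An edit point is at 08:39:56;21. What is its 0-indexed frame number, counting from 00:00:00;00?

934965

Complete 10-minute blocks: 51, each 17982 frames → 917082.
Remaining 9 whole minutes in the current block: 1800 + 8 × 1798 = 16184 frames.
Within the current minute: 56 × 30 + 21 − 2 = 1699 (labels ;00/;01 skipped at this minute). Total = 917082 + 16184 + 1699 = 934965.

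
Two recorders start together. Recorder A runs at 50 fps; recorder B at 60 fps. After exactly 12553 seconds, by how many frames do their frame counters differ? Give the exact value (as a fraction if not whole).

A emits 50 × 12553 = 627650 frames; B emits 60 × 12553 = 753180.
Difference = 125530 frames; B is ahead of A.

125530 frames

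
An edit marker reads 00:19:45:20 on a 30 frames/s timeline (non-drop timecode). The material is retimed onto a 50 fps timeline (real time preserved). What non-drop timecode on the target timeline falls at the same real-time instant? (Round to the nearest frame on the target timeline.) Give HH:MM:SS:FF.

00:19:45:33

Source frame index: (0×3600 + 19×60 + 45) × 30 + 20 = 35570.
Real time: 35570 / (30) = 3557/3 s.
Target frame: (3557/3) × (50) = 177850/3 ≈ 59283.333 → 59283.
At 50 labels/s: frame 59283 → 00:19:45:33.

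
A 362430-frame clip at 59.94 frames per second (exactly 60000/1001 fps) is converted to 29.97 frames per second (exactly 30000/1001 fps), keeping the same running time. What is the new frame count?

181215 frames

Target frames = source frames × (target rate / source rate) = 362430 × (30000/1001)/(60000/1001) = 362430 × 1/2 = 181215.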